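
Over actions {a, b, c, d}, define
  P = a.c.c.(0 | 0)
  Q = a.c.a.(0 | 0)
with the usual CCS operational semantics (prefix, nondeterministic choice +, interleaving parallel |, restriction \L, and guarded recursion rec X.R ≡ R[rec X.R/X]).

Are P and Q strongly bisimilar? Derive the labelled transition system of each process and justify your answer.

NO

P's transition system — 4 states:
  u0 = a.c.c.(0 | 0) → =a=> u1
  u1 = c.c.(0 | 0) → =c=> u2
  u2 = c.(0 | 0) → =c=> u3
  u3 = 0 | 0 → stopped
Q's transition system — 4 states:
  v0 = a.c.a.(0 | 0) → =a=> v1
  v1 = c.a.(0 | 0) → =c=> v2
  v2 = a.(0 | 0) → =a=> v3
  v3 = 0 | 0 → stopped
Coarsest stable partition (strong bisimilarity classes):
  B0 = {u0}
  B1 = {u1}
  B2 = {u2}
  B3 = {u3, v3}
  B4 = {v0}
  B5 = {v1}
  B6 = {v2}
u0 ∈ B0, v0 ∈ B4 → different blocks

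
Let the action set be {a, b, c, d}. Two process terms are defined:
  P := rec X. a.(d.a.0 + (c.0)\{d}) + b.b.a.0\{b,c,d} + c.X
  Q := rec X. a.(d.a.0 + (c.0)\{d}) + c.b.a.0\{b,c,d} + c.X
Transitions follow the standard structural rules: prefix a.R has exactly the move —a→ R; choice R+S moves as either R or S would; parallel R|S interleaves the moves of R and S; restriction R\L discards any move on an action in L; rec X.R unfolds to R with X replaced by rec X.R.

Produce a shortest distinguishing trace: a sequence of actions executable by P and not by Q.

Reachable graph of P (8 states):
  s0 = rec X. a.(d.a.0 + (c.0)\{d}) + b.b.a.0\{b,c,d} + c.X :: --a--▸ s1, --b--▸ s2, --c--▸ s0
  s1 = d.a.0 + (c.0)\{d} :: --c--▸ s3, --d--▸ s4
  s2 = b.a.0\{b,c,d} :: --b--▸ s5
  s3 = 0\{d} :: ∅
  s4 = a.0 :: --a--▸ s6
  s5 = a.0\{b,c,d} :: --a--▸ s7
  s6 = 0 :: ∅
  s7 = 0\{b,c,d} :: ∅
Reachable graph of Q (8 states):
  t0 = rec X. a.(d.a.0 + (c.0)\{d}) + c.b.a.0\{b,c,d} + c.X :: --a--▸ t1, --c--▸ t0, --c--▸ t2
  t1 = d.a.0 + (c.0)\{d} :: --c--▸ t3, --d--▸ t4
  t2 = b.a.0\{b,c,d} :: --b--▸ t5
  t3 = 0\{d} :: ∅
  t4 = a.0 :: --a--▸ t6
  t5 = a.0\{b,c,d} :: --a--▸ t7
  t6 = 0 :: ∅
  t7 = 0\{b,c,d} :: ∅
Executing b from P (initial set {s0}):
  step 1 (b): {s2}
  — P admits the full trace.
Executing b from Q (initial set {t0}):
  step 1 (b): ∅ (Q stuck)

b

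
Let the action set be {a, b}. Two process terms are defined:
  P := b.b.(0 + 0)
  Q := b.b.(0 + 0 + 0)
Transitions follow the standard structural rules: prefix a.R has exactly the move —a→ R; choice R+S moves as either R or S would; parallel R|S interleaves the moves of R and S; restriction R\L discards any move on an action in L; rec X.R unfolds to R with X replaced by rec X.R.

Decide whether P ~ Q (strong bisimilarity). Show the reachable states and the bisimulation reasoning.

YES

LTS(P): 3 reachable states
  s0 = b.b.(0 + 0) has moves --b--▸ s1
  s1 = b.(0 + 0) has moves --b--▸ s2
  s2 = 0 + 0 has moves (no moves)
LTS(Q): 3 reachable states
  t0 = b.b.(0 + 0 + 0) has moves --b--▸ t1
  t1 = b.(0 + 0 + 0) has moves --b--▸ t2
  t2 = 0 + 0 + 0 has moves (no moves)
Bisimilarity quotient blocks:
  B0 = {s0, t0}
  B1 = {s1, t1}
  B2 = {s2, t2}
s0 ∈ B0, t0 ∈ B0 → same block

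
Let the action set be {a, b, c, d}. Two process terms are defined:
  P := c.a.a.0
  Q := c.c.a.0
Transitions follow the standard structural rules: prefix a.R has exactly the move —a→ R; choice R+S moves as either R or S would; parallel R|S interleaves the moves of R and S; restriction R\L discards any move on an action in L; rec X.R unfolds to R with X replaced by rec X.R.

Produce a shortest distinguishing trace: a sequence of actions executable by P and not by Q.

ca

LTS(P): 4 reachable states
  p0 = c.a.a.0 :: --c--▸ p1
  p1 = a.a.0 :: --a--▸ p2
  p2 = a.0 :: --a--▸ p3
  p3 = 0 :: deadlocked
LTS(Q): 4 reachable states
  q0 = c.c.a.0 :: --c--▸ q1
  q1 = c.a.0 :: --c--▸ q2
  q2 = a.0 :: --a--▸ q3
  q3 = 0 :: deadlocked
Trace ⟨ca⟩ through P, begin at {p0}:
  after c @ step 1: {p1}
  after a @ step 2: {p2}
  ✓ P
Trace ⟨ca⟩ through Q, begin at {q0}:
  after c @ step 1: {q1}
  after a @ step 2: no successor for Q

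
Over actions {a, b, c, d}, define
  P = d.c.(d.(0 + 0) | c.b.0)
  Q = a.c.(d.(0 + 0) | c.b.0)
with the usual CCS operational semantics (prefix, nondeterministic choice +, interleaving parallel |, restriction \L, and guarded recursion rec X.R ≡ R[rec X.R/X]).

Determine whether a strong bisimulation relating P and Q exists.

P ≁ Q

Reachable graph of P (8 states):
  u0 = d.c.(d.(0 + 0) | c.b.0) :: ··d··> u1
  u1 = c.(d.(0 + 0) | c.b.0) :: ··c··> u2
  u2 = d.(0 + 0) | c.b.0 :: ··c··> u3, ··d··> u4
  u3 = d.(0 + 0) | b.0 :: ··b··> u5, ··d··> u6
  u4 = (0 + 0) | c.b.0 :: ··c··> u6
  u5 = d.(0 + 0) | 0 :: ··d··> u7
  u6 = (0 + 0) | b.0 :: ··b··> u7
  u7 = (0 + 0) | 0 :: (no moves)
Reachable graph of Q (8 states):
  v0 = a.c.(d.(0 + 0) | c.b.0) :: ··a··> v1
  v1 = c.(d.(0 + 0) | c.b.0) :: ··c··> v2
  v2 = d.(0 + 0) | c.b.0 :: ··c··> v3, ··d··> v4
  v3 = d.(0 + 0) | b.0 :: ··b··> v5, ··d··> v6
  v4 = (0 + 0) | c.b.0 :: ··c··> v6
  v5 = d.(0 + 0) | 0 :: ··d··> v7
  v6 = (0 + 0) | b.0 :: ··b··> v7
  v7 = (0 + 0) | 0 :: (no moves)
Partition-refinement fixed point:
  B0 = {u0}
  B1 = {u1, v1}
  B2 = {u2, v2}
  B3 = {u3, v3}
  B4 = {u5, v5}
  B5 = {u7, v7}
  B6 = {u6, v6}
  B7 = {u4, v4}
  B8 = {v0}
u0 ∈ B0, v0 ∈ B8 → different blocks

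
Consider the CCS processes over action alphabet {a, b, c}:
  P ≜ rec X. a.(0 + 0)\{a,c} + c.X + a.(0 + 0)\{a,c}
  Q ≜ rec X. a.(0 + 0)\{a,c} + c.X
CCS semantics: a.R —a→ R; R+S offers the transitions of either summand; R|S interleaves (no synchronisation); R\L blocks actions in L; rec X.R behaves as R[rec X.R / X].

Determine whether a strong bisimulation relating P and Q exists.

bisimilar

P's transition system — 2 states:
  p0 = rec X. a.(0 + 0)\{a,c} + c.X + a.(0 + 0)\{a,c} has moves -a-> p1, -c-> p0
  p1 = (0 + 0)\{a,c} has moves ∅
Q's transition system — 2 states:
  q0 = rec X. a.(0 + 0)\{a,c} + c.X has moves -a-> q1, -c-> q0
  q1 = (0 + 0)\{a,c} has moves ∅
Partition-refinement fixed point:
  B0 = {p0, q0}
  B1 = {p1, q1}
p0 ∈ B0, q0 ∈ B0 → same block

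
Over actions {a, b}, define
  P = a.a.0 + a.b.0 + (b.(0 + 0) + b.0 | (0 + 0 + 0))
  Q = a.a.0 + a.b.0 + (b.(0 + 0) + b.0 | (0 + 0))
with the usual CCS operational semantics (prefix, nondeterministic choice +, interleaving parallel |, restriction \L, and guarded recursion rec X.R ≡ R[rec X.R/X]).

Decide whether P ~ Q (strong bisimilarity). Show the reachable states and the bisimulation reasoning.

P ~ Q

Reachable graph of P (6 states):
  s0 = a.a.0 + a.b.0 + (b.(0 + 0) + b.0 | (0 + 0 + 0)) → -a-> s1, -a-> s2, -b-> s3, -b-> s4
  s1 = a.0 → -a-> s5
  s2 = b.0 → -b-> s5
  s3 = 0 + 0 → (no moves)
  s4 = 0 | (0 + 0 + 0) → (no moves)
  s5 = 0 → (no moves)
Reachable graph of Q (6 states):
  t0 = a.a.0 + a.b.0 + (b.(0 + 0) + b.0 | (0 + 0)) → -a-> t1, -a-> t2, -b-> t3, -b-> t4
  t1 = a.0 → -a-> t5
  t2 = b.0 → -b-> t5
  t3 = 0 + 0 → (no moves)
  t4 = 0 | (0 + 0) → (no moves)
  t5 = 0 → (no moves)
Coarsest stable partition (strong bisimilarity classes):
  B0 = {s0, t0}
  B1 = {s3, s4, s5, t3, t4, t5}
  B2 = {s2, t2}
  B3 = {s1, t1}
s0 ∈ B0, t0 ∈ B0 → same block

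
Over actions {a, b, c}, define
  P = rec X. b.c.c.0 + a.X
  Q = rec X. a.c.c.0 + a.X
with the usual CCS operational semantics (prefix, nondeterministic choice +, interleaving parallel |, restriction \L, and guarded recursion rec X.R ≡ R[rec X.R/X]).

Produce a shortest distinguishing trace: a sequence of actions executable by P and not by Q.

Reachable graph of P (4 states):
  p0 = rec X. b.c.c.0 + a.X → -a-> p0, -b-> p1
  p1 = c.c.0 → -c-> p2
  p2 = c.0 → -c-> p3
  p3 = 0 → ∅
Reachable graph of Q (4 states):
  q0 = rec X. a.c.c.0 + a.X → -a-> q0, -a-> q1
  q1 = c.c.0 → -c-> q2
  q2 = c.0 → -c-> q3
  q3 = 0 → ∅
Run σ = ⟨b⟩ on P: start {p0}
  step 1 (b): {p1}
  ✓ P
Run σ = ⟨b⟩ on Q: start {q0}
  step 1 (b): ∅  — Q cannot continue

b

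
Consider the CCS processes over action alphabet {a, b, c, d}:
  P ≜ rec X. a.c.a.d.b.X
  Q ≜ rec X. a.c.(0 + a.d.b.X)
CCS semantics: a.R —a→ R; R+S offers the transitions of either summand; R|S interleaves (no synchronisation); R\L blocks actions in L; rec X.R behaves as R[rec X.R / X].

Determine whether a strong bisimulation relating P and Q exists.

LTS(P): 5 reachable states
  u0 = rec X. a.c.a.d.b.X → ··a··> u1
  u1 = c.a.d.b.(rec X. a.c.a.d.b.X) → ··c··> u2
  u2 = a.d.b.(rec X. a.c.a.d.b.X) → ··a··> u3
  u3 = d.b.(rec X. a.c.a.d.b.X) → ··d··> u4
  u4 = b.(rec X. a.c.a.d.b.X) → ··b··> u0
LTS(Q): 5 reachable states
  v0 = rec X. a.c.(0 + a.d.b.X) → ··a··> v1
  v1 = c.(0 + a.d.b.(rec X. a.c.(0 + a.d.b.X))) → ··c··> v2
  v2 = 0 + a.d.b.(rec X. a.c.(0 + a.d.b.X)) → ··a··> v3
  v3 = d.b.(rec X. a.c.(0 + a.d.b.X)) → ··d··> v4
  v4 = b.(rec X. a.c.(0 + a.d.b.X)) → ··b··> v0
Partition-refinement fixed point:
  B0 = {u0, v0}
  B1 = {u1, v1}
  B2 = {u2, v2}
  B3 = {u3, v3}
  B4 = {u4, v4}
u0 ∈ B0, v0 ∈ B0 → same block

P ~ Q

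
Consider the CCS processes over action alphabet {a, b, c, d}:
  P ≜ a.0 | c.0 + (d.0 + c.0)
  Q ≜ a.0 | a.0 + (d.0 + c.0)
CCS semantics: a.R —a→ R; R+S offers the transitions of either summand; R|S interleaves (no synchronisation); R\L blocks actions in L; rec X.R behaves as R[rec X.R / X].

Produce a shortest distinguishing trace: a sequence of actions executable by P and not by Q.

Reachable graph of P (5 states):
  s0 = a.0 | c.0 + (d.0 + c.0) ⊢ ··a··> s1, ··c··> s2, ··c··> s3, ··d··> s2
  s1 = 0 | c.0 ⊢ ··c··> s4
  s2 = 0 ⊢ ∅
  s3 = a.0 | 0 ⊢ ··a··> s4
  s4 = 0 | 0 ⊢ ∅
Reachable graph of Q (5 states):
  t0 = a.0 | a.0 + (d.0 + c.0) ⊢ ··a··> t1, ··a··> t2, ··c··> t3, ··d··> t3
  t1 = 0 | a.0 ⊢ ··a··> t4
  t2 = a.0 | 0 ⊢ ··a··> t4
  t3 = 0 ⊢ ∅
  t4 = 0 | 0 ⊢ ∅
Executing ac from P (initial set {s0}):
  [1] a ⇒ {s1}
  [2] c ⇒ {s4}
  — P admits the full trace.
Executing ac from Q (initial set {t0}):
  [1] a ⇒ {t1, t2}
  [2] c ⇒ ∅ (Q stuck)

ac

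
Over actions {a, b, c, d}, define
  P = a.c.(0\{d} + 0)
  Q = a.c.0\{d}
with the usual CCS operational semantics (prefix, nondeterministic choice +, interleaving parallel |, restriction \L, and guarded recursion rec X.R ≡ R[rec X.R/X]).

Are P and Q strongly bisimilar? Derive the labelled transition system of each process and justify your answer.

Reachable graph of P (3 states):
  m0 = a.c.(0\{d} + 0) ⊢ ··a··> m1
  m1 = c.(0\{d} + 0) ⊢ ··c··> m2
  m2 = 0\{d} + 0 ⊢ stopped
Reachable graph of Q (3 states):
  n0 = a.c.0\{d} ⊢ ··a··> n1
  n1 = c.0\{d} ⊢ ··c··> n2
  n2 = 0\{d} ⊢ stopped
Partition-refinement fixed point:
  B0 = {m0, n0}
  B1 = {m1, n1}
  B2 = {m2, n2}
m0 ∈ B0, n0 ∈ B0 → same block

YES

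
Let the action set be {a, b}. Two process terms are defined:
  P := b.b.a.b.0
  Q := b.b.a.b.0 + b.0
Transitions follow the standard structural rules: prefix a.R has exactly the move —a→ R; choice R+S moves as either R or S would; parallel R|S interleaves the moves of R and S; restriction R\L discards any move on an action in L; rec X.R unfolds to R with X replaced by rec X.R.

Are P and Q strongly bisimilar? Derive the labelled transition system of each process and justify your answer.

not bisimilar

Reachable graph of P (5 states):
  s0 = b.b.a.b.0 | --b--▸ s1
  s1 = b.a.b.0 | --b--▸ s2
  s2 = a.b.0 | --a--▸ s3
  s3 = b.0 | --b--▸ s4
  s4 = 0 | ·
Reachable graph of Q (5 states):
  t0 = b.b.a.b.0 + b.0 | --b--▸ t1, --b--▸ t2
  t1 = 0 | ·
  t2 = b.a.b.0 | --b--▸ t3
  t3 = a.b.0 | --a--▸ t4
  t4 = b.0 | --b--▸ t1
Coarsest stable partition (strong bisimilarity classes):
  B0 = {s0}
  B1 = {s1, t2}
  B2 = {s2, t3}
  B3 = {s3, t4}
  B4 = {s4, t1}
  B5 = {t0}
s0 ∈ B0, t0 ∈ B5 → different blocks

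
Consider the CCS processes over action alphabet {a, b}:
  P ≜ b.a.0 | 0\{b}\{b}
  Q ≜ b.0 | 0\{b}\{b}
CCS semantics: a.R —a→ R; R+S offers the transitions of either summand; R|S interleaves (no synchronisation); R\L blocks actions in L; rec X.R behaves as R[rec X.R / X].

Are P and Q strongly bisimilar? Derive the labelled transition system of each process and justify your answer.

LTS(P): 3 reachable states
  s0 = b.a.0 | 0\{b}\{b} → ··b··> s1
  s1 = a.0 | 0\{b}\{b} → ··a··> s2
  s2 = 0 | 0\{b}\{b} → ∅
LTS(Q): 2 reachable states
  t0 = b.0 | 0\{b}\{b} → ··b··> t1
  t1 = 0 | 0\{b}\{b} → ∅
Partition-refinement fixed point:
  B0 = {s0}
  B1 = {s1}
  B2 = {s2, t1}
  B3 = {t0}
s0 ∈ B0, t0 ∈ B3 → different blocks

not bisimilar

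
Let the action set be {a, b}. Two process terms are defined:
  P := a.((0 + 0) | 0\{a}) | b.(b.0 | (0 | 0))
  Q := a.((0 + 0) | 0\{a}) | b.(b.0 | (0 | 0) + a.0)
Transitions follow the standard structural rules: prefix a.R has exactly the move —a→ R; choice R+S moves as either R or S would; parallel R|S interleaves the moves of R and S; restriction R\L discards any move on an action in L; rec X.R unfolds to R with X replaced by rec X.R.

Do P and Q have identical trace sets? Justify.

Reachable graph of P (6 states):
  s0 = a.((0 + 0) | 0\{a}) | b.(b.0 | (0 | 0)) has moves —a→ s1, —b→ s2
  s1 = (0 + 0) | 0\{a} | b.(b.0 | (0 | 0)) has moves —b→ s3
  s2 = a.((0 + 0) | 0\{a}) | (b.0 | (0 | 0)) has moves —a→ s3, —b→ s4
  s3 = (0 + 0) | 0\{a} | (b.0 | (0 | 0)) has moves —b→ s5
  s4 = a.((0 + 0) | 0\{a}) | (0 | (0 | 0)) has moves —a→ s5
  s5 = (0 + 0) | 0\{a} | (0 | (0 | 0)) has moves stopped
Reachable graph of Q (8 states):
  t0 = a.((0 + 0) | 0\{a}) | b.(b.0 | (0 | 0) + a.0) has moves —a→ t1, —b→ t2
  t1 = (0 + 0) | 0\{a} | b.(b.0 | (0 | 0) + a.0) has moves —b→ t3
  t2 = a.((0 + 0) | 0\{a}) | (b.0 | (0 | 0) + a.0) has moves —a→ t3, —a→ t4, —b→ t5
  t3 = (0 + 0) | 0\{a} | (b.0 | (0 | 0) + a.0) has moves —a→ t6, —b→ t7
  t4 = a.((0 + 0) | 0\{a}) | 0 has moves —a→ t6
  t5 = a.((0 + 0) | 0\{a}) | (0 | (0 | 0)) has moves —a→ t7
  t6 = (0 + 0) | 0\{a} | 0 has moves stopped
  t7 = (0 + 0) | 0\{a} | (0 | (0 | 0)) has moves stopped
Trace ⟨aba⟩ through Q, begin at {t0}:
  [1] a ⇒ {t1}
  [2] b ⇒ {t3}
  [3] a ⇒ {t6}
  — Q admits the full trace.
Trace ⟨aba⟩ through P, begin at {s0}:
  [1] a ⇒ {s1}
  [2] b ⇒ {s3}
  [3] a ⇒ ∅ (P stuck)

trace-distinct — witness ⟨aba⟩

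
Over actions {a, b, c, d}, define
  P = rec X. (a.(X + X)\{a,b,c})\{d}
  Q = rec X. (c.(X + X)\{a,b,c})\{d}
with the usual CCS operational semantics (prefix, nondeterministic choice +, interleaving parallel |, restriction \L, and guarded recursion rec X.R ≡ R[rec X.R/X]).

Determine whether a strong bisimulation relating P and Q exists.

Reachable graph of P (2 states):
  u0 = rec X. (a.(X + X)\{a,b,c})\{d} :: -a-> u1
  u1 = ((rec X. (a.(X + X)\{a,b,c})\{d}) + (rec X. (a.(X + X)\{a,b,c})\{d}))\{a,b,c}\{d} :: stopped
Reachable graph of Q (2 states):
  v0 = rec X. (c.(X + X)\{a,b,c})\{d} :: -c-> v1
  v1 = ((rec X. (c.(X + X)\{a,b,c})\{d}) + (rec X. (c.(X + X)\{a,b,c})\{d}))\{a,b,c}\{d} :: stopped
Bisimilarity quotient blocks:
  B0 = {u0}
  B1 = {u1, v1}
  B2 = {v0}
u0 ∈ B0, v0 ∈ B2 → different blocks

P ≁ Q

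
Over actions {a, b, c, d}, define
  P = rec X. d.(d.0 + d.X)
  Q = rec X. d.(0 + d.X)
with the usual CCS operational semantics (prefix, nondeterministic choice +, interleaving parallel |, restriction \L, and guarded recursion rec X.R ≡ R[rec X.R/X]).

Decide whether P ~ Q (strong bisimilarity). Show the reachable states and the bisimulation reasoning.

NO

Reachable graph of P (3 states):
  u0 = rec X. d.(d.0 + d.X) → --d--▸ u1
  u1 = d.0 + d.(rec X. d.(d.0 + d.X)) → --d--▸ u0, --d--▸ u2
  u2 = 0 → (no moves)
Reachable graph of Q (2 states):
  v0 = rec X. d.(0 + d.X) → --d--▸ v1
  v1 = 0 + d.(rec X. d.(0 + d.X)) → --d--▸ v0
Partition-refinement fixed point:
  B0 = {u0}
  B1 = {u1}
  B2 = {u2}
  B3 = {v0, v1}
u0 ∈ B0, v0 ∈ B3 → different blocks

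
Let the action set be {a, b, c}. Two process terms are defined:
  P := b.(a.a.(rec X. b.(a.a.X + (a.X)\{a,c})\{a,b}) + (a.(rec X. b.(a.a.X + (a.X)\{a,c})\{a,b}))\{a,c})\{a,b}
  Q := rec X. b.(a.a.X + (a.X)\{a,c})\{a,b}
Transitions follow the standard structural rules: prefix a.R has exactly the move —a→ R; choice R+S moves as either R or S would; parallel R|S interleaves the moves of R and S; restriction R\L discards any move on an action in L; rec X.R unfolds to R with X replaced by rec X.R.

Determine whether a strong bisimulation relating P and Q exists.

P's transition system — 2 states:
  m0 = b.(a.a.(rec X. b.(a.a.X + (a.X)\{a,c})\{a,b}) + (a.(rec X. b.(a.a.X + (a.X)\{a,c})\{a,b}))\{a,c})\{a,b} :: -b-> m1
  m1 = (a.a.(rec X. b.(a.a.X + (a.X)\{a,c})\{a,b}) + (a.(rec X. b.(a.a.X + (a.X)\{a,c})\{a,b}))\{a,c})\{a,b} :: ∅
Q's transition system — 2 states:
  n0 = rec X. b.(a.a.X + (a.X)\{a,c})\{a,b} :: -b-> n1
  n1 = (a.a.(rec X. b.(a.a.X + (a.X)\{a,c})\{a,b}) + (a.(rec X. b.(a.a.X + (a.X)\{a,c})\{a,b}))\{a,c})\{a,b} :: ∅
Partition-refinement fixed point:
  B0 = {m0, n0}
  B1 = {m1, n1}
m0 ∈ B0, n0 ∈ B0 → same block

YES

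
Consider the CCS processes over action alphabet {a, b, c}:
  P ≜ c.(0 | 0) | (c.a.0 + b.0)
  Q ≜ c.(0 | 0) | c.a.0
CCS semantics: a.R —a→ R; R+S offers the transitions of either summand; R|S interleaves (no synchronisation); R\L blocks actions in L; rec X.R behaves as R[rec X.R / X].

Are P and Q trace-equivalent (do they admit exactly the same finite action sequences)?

P's transition system — 6 states:
  m0 = c.(0 | 0) | (c.a.0 + b.0) | -b-> m1, -c-> m2, -c-> m3
  m1 = c.(0 | 0) | 0 | -c-> m4
  m2 = 0 | 0 | (c.a.0 + b.0) | -b-> m4, -c-> m5
  m3 = c.(0 | 0) | a.0 | -a-> m1, -c-> m5
  m4 = 0 | 0 | 0 | (no moves)
  m5 = 0 | 0 | a.0 | -a-> m4
Q's transition system — 6 states:
  n0 = c.(0 | 0) | c.a.0 | -c-> n1, -c-> n2
  n1 = 0 | 0 | c.a.0 | -c-> n3
  n2 = c.(0 | 0) | a.0 | -a-> n4, -c-> n3
  n3 = 0 | 0 | a.0 | -a-> n5
  n4 = c.(0 | 0) | 0 | -c-> n5
  n5 = 0 | 0 | 0 | (no moves)
Trace ⟨b⟩ through P, begin at {m0}:
  [1] b ⇒ {m1}
  ✓ P
Trace ⟨b⟩ through Q, begin at {n0}:
  [1] b ⇒ ∅  — Q cannot continue

NO — witness ⟨b⟩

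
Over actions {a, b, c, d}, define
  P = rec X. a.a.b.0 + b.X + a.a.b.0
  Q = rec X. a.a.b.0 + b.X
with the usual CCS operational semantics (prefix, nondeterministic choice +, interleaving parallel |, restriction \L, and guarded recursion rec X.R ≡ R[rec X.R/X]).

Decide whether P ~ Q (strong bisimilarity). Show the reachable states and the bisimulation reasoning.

Reachable graph of P (4 states):
  p0 = rec X. a.a.b.0 + b.X + a.a.b.0 → --a--▸ p1, --b--▸ p0
  p1 = a.b.0 → --a--▸ p2
  p2 = b.0 → --b--▸ p3
  p3 = 0 → ·
Reachable graph of Q (4 states):
  q0 = rec X. a.a.b.0 + b.X → --a--▸ q1, --b--▸ q0
  q1 = a.b.0 → --a--▸ q2
  q2 = b.0 → --b--▸ q3
  q3 = 0 → ·
Partition-refinement fixed point:
  B0 = {p0, q0}
  B1 = {p1, q1}
  B2 = {p2, q2}
  B3 = {p3, q3}
p0 ∈ B0, q0 ∈ B0 → same block

YES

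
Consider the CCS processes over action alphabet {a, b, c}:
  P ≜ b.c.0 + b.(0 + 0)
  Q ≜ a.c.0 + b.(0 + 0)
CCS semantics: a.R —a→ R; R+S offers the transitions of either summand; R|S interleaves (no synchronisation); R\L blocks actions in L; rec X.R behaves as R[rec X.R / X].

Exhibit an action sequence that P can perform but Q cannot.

bc

LTS(P): 4 reachable states
  u0 = b.c.0 + b.(0 + 0) | --b--▸ u1, --b--▸ u2
  u1 = 0 + 0 | ·
  u2 = c.0 | --c--▸ u3
  u3 = 0 | ·
LTS(Q): 4 reachable states
  v0 = a.c.0 + b.(0 + 0) | --a--▸ v1, --b--▸ v2
  v1 = c.0 | --c--▸ v3
  v2 = 0 + 0 | ·
  v3 = 0 | ·
Run σ = ⟨bc⟩ on P: start {u0}
  [1] b ⇒ {u1, u2}
  [2] c ⇒ {u3}
  — P admits the full trace.
Run σ = ⟨bc⟩ on Q: start {v0}
  [1] b ⇒ {v2}
  [2] c ⇒ no successor for Q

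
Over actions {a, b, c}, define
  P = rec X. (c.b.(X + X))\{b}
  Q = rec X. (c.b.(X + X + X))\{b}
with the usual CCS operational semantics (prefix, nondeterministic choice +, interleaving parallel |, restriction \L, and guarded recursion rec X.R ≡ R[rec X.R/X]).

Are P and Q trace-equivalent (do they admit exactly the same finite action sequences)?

traces(P) = traces(Q)

LTS(P): 2 reachable states
  s0 = rec X. (c.b.(X + X))\{b} → -c-> s1
  s1 = (b.((rec X. (c.b.(X + X))\{b}) + (rec X. (c.b.(X + X))\{b})))\{b} → stopped
LTS(Q): 2 reachable states
  t0 = rec X. (c.b.(X + X + X))\{b} → -c-> t1
  t1 = (b.((rec X. (c.b.(X + X + X))\{b}) + (rec X. (c.b.(X + X + X))\{b}) + (rec X. (c.b.(X + X + X))\{b})))\{b} → stopped
Bisimilarity quotient blocks:
  B0 = {s0, t0}
  B1 = {s1, t1}
s0 ∈ B0, t0 ∈ B0 → same block
Bisimilar ⇒ trace-equivalent.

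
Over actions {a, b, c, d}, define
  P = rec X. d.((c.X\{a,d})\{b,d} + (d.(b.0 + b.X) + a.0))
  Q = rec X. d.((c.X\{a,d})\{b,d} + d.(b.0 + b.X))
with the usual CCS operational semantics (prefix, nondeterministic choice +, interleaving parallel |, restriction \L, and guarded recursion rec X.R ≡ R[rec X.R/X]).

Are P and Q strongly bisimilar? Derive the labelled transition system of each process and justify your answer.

P's transition system — 5 states:
  m0 = rec X. d.((c.X\{a,d})\{b,d} + (d.(b.0 + b.X) + a.0)) → —d→ m1
  m1 = (c.(rec X. d.((c.X\{a,d})\{b,d} + (d.(b.0 + b.X) + a.0)))\{a,d})\{b,d} + (d.(b.0 + b.(rec X. d.((c.X\{a,d})\{b,d} + (d.(b.0 + b.X) + a.0)))) + a.0) → —a→ m2, —c→ m3, —d→ m4
  m2 = 0 → deadlocked
  m3 = (rec X. d.((c.X\{a,d})\{b,d} + (d.(b.0 + b.X) + a.0)))\{a,d}\{b,d} → deadlocked
  m4 = b.0 + b.(rec X. d.((c.X\{a,d})\{b,d} + (d.(b.0 + b.X) + a.0))) → —b→ m0, —b→ m2
Q's transition system — 5 states:
  n0 = rec X. d.((c.X\{a,d})\{b,d} + d.(b.0 + b.X)) → —d→ n1
  n1 = (c.(rec X. d.((c.X\{a,d})\{b,d} + d.(b.0 + b.X)))\{a,d})\{b,d} + d.(b.0 + b.(rec X. d.((c.X\{a,d})\{b,d} + d.(b.0 + b.X)))) → —c→ n2, —d→ n3
  n2 = (rec X. d.((c.X\{a,d})\{b,d} + d.(b.0 + b.X)))\{a,d}\{b,d} → deadlocked
  n3 = b.0 + b.(rec X. d.((c.X\{a,d})\{b,d} + d.(b.0 + b.X))) → —b→ n0, —b→ n4
  n4 = 0 → deadlocked
Coarsest stable partition (strong bisimilarity classes):
  B0 = {m0}
  B1 = {m1}
  B2 = {m2, m3, n2, n4}
  B3 = {m4}
  B4 = {n0}
  B5 = {n1}
  B6 = {n3}
m0 ∈ B0, n0 ∈ B4 → different blocks

P ≁ Q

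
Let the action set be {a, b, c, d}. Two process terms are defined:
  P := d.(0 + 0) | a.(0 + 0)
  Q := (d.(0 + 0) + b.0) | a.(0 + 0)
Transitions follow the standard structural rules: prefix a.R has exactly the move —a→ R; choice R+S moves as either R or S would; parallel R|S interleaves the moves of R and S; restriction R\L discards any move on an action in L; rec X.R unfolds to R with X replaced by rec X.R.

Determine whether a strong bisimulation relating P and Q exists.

LTS(P): 4 reachable states
  u0 = d.(0 + 0) | a.(0 + 0) :: -a-> u1, -d-> u2
  u1 = d.(0 + 0) | (0 + 0) :: -d-> u3
  u2 = (0 + 0) | a.(0 + 0) :: -a-> u3
  u3 = (0 + 0) | (0 + 0) :: deadlocked
LTS(Q): 6 reachable states
  v0 = (d.(0 + 0) + b.0) | a.(0 + 0) :: -a-> v1, -b-> v2, -d-> v3
  v1 = (d.(0 + 0) + b.0) | (0 + 0) :: -b-> v4, -d-> v5
  v2 = 0 | a.(0 + 0) :: -a-> v4
  v3 = (0 + 0) | a.(0 + 0) :: -a-> v5
  v4 = 0 | (0 + 0) :: deadlocked
  v5 = (0 + 0) | (0 + 0) :: deadlocked
Bisimilarity quotient blocks:
  B0 = {u0}
  B1 = {u1}
  B2 = {u3, v4, v5}
  B3 = {u2, v2, v3}
  B4 = {v0}
  B5 = {v1}
u0 ∈ B0, v0 ∈ B4 → different blocks

not bisimilar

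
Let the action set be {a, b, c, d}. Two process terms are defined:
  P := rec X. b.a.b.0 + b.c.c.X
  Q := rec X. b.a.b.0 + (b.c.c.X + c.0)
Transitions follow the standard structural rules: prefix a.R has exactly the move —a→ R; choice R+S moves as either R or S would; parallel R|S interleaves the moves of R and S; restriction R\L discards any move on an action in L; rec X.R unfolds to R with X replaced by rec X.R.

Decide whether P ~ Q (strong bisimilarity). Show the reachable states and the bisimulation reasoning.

P's transition system — 6 states:
  s0 = rec X. b.a.b.0 + b.c.c.X has moves =b=> s1, =b=> s2
  s1 = a.b.0 has moves =a=> s3
  s2 = c.c.(rec X. b.a.b.0 + b.c.c.X) has moves =c=> s4
  s3 = b.0 has moves =b=> s5
  s4 = c.(rec X. b.a.b.0 + b.c.c.X) has moves =c=> s0
  s5 = 0 has moves ·
Q's transition system — 6 states:
  t0 = rec X. b.a.b.0 + (b.c.c.X + c.0) has moves =b=> t1, =b=> t2, =c=> t3
  t1 = a.b.0 has moves =a=> t4
  t2 = c.c.(rec X. b.a.b.0 + (b.c.c.X + c.0)) has moves =c=> t5
  t3 = 0 has moves ·
  t4 = b.0 has moves =b=> t3
  t5 = c.(rec X. b.a.b.0 + (b.c.c.X + c.0)) has moves =c=> t0
Bisimilarity quotient blocks:
  B0 = {s0}
  B1 = {s2}
  B2 = {s4}
  B3 = {s1, t1}
  B4 = {s3, t4}
  B5 = {s5, t3}
  B6 = {t0}
  B7 = {t2}
  B8 = {t5}
s0 ∈ B0, t0 ∈ B6 → different blocks

P ≁ Q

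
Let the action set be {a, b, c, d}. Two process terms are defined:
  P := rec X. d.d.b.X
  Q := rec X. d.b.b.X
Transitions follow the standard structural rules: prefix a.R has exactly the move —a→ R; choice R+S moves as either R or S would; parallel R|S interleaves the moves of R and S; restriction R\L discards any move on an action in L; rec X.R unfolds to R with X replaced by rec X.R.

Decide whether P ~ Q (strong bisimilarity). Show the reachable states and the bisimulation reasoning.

P ≁ Q

P's transition system — 3 states:
  s0 = rec X. d.d.b.X has moves —d→ s1
  s1 = d.b.(rec X. d.d.b.X) has moves —d→ s2
  s2 = b.(rec X. d.d.b.X) has moves —b→ s0
Q's transition system — 3 states:
  t0 = rec X. d.b.b.X has moves —d→ t1
  t1 = b.b.(rec X. d.b.b.X) has moves —b→ t2
  t2 = b.(rec X. d.b.b.X) has moves —b→ t0
Bisimilarity quotient blocks:
  B0 = {s0}
  B1 = {s1}
  B2 = {s2}
  B3 = {t0}
  B4 = {t1}
  B5 = {t2}
s0 ∈ B0, t0 ∈ B3 → different blocks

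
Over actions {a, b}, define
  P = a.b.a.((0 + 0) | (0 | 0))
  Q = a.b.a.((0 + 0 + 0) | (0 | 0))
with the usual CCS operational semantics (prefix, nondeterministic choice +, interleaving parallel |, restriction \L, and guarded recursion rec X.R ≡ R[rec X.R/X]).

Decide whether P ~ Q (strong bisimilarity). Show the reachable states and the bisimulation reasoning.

YES

LTS(P): 4 reachable states
  p0 = a.b.a.((0 + 0) | (0 | 0)) | -a-> p1
  p1 = b.a.((0 + 0) | (0 | 0)) | -b-> p2
  p2 = a.((0 + 0) | (0 | 0)) | -a-> p3
  p3 = (0 + 0) | (0 | 0) | (no moves)
LTS(Q): 4 reachable states
  q0 = a.b.a.((0 + 0 + 0) | (0 | 0)) | -a-> q1
  q1 = b.a.((0 + 0 + 0) | (0 | 0)) | -b-> q2
  q2 = a.((0 + 0 + 0) | (0 | 0)) | -a-> q3
  q3 = (0 + 0 + 0) | (0 | 0) | (no moves)
Coarsest stable partition (strong bisimilarity classes):
  B0 = {p0, q0}
  B1 = {p1, q1}
  B2 = {p2, q2}
  B3 = {p3, q3}
p0 ∈ B0, q0 ∈ B0 → same block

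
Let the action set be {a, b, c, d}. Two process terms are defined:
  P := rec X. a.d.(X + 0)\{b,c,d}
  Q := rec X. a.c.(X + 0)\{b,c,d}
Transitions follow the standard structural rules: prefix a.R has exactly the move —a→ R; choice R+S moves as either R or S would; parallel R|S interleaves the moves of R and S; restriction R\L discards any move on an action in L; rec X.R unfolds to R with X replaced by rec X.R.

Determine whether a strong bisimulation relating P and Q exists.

LTS(P): 4 reachable states
  m0 = rec X. a.d.(X + 0)\{b,c,d} has moves -a-> m1
  m1 = d.((rec X. a.d.(X + 0)\{b,c,d}) + 0)\{b,c,d} has moves -d-> m2
  m2 = ((rec X. a.d.(X + 0)\{b,c,d}) + 0)\{b,c,d} has moves -a-> m3
  m3 = (d.((rec X. a.d.(X + 0)\{b,c,d}) + 0)\{b,c,d})\{b,c,d} has moves (no moves)
LTS(Q): 4 reachable states
  n0 = rec X. a.c.(X + 0)\{b,c,d} has moves -a-> n1
  n1 = c.((rec X. a.c.(X + 0)\{b,c,d}) + 0)\{b,c,d} has moves -c-> n2
  n2 = ((rec X. a.c.(X + 0)\{b,c,d}) + 0)\{b,c,d} has moves -a-> n3
  n3 = (c.((rec X. a.c.(X + 0)\{b,c,d}) + 0)\{b,c,d})\{b,c,d} has moves (no moves)
Bisimilarity quotient blocks:
  B0 = {m0}
  B1 = {m1}
  B2 = {m2, n2}
  B3 = {m3, n3}
  B4 = {n0}
  B5 = {n1}
m0 ∈ B0, n0 ∈ B4 → different blocks

not bisimilar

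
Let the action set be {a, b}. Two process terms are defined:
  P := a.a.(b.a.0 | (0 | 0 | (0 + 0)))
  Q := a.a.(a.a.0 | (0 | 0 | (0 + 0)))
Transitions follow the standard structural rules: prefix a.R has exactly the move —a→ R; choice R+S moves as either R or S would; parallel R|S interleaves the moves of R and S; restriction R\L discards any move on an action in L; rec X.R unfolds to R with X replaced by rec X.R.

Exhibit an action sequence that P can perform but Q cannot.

P's transition system — 5 states:
  m0 = a.a.(b.a.0 | (0 | 0 | (0 + 0))) → —a→ m1
  m1 = a.(b.a.0 | (0 | 0 | (0 + 0))) → —a→ m2
  m2 = b.a.0 | (0 | 0 | (0 + 0)) → —b→ m3
  m3 = a.0 | (0 | 0 | (0 + 0)) → —a→ m4
  m4 = 0 | (0 | 0 | (0 + 0)) → deadlocked
Q's transition system — 5 states:
  n0 = a.a.(a.a.0 | (0 | 0 | (0 + 0))) → —a→ n1
  n1 = a.(a.a.0 | (0 | 0 | (0 + 0))) → —a→ n2
  n2 = a.a.0 | (0 | 0 | (0 + 0)) → —a→ n3
  n3 = a.0 | (0 | 0 | (0 + 0)) → —a→ n4
  n4 = 0 | (0 | 0 | (0 + 0)) → deadlocked
Executing aab from P (initial set {m0}):
  step 1 (a): {m1}
  step 2 (a): {m2}
  step 3 (b): {m3}
  — P admits the full trace.
Executing aab from Q (initial set {n0}):
  step 1 (a): {n1}
  step 2 (a): {n2}
  step 3 (b): ∅ (Q stuck)

aab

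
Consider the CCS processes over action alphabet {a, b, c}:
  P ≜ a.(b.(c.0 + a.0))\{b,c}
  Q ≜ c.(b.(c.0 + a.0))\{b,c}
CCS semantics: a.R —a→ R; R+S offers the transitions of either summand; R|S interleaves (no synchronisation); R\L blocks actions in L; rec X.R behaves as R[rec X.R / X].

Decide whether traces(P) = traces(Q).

Reachable graph of P (2 states):
  u0 = a.(b.(c.0 + a.0))\{b,c} → -a-> u1
  u1 = (b.(c.0 + a.0))\{b,c} → deadlocked
Reachable graph of Q (2 states):
  v0 = c.(b.(c.0 + a.0))\{b,c} → -c-> v1
  v1 = (b.(c.0 + a.0))\{b,c} → deadlocked
Executing a from P (initial set {u0}):
  after a @ step 1: {u1}
  — P admits the full trace.
Executing a from Q (initial set {v0}):
  after a @ step 1: no successor for Q

trace-distinct — witness ⟨a⟩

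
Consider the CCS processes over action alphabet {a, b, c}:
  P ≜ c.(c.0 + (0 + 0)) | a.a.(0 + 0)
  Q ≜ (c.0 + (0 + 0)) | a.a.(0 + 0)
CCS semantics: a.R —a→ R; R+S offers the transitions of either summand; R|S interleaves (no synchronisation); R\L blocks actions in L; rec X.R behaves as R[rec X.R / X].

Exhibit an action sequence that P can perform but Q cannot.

cc

Reachable graph of P (9 states):
  u0 = c.(c.0 + (0 + 0)) | a.a.(0 + 0) has moves —a→ u1, —c→ u2
  u1 = c.(c.0 + (0 + 0)) | a.(0 + 0) has moves —a→ u3, —c→ u4
  u2 = (c.0 + (0 + 0)) | a.a.(0 + 0) has moves —a→ u4, —c→ u5
  u3 = c.(c.0 + (0 + 0)) | (0 + 0) has moves —c→ u6
  u4 = (c.0 + (0 + 0)) | a.(0 + 0) has moves —a→ u6, —c→ u7
  u5 = 0 | a.a.(0 + 0) has moves —a→ u7
  u6 = (c.0 + (0 + 0)) | (0 + 0) has moves —c→ u8
  u7 = 0 | a.(0 + 0) has moves —a→ u8
  u8 = 0 | (0 + 0) has moves ·
Reachable graph of Q (6 states):
  v0 = (c.0 + (0 + 0)) | a.a.(0 + 0) has moves —a→ v1, —c→ v2
  v1 = (c.0 + (0 + 0)) | a.(0 + 0) has moves —a→ v3, —c→ v4
  v2 = 0 | a.a.(0 + 0) has moves —a→ v4
  v3 = (c.0 + (0 + 0)) | (0 + 0) has moves —c→ v5
  v4 = 0 | a.(0 + 0) has moves —a→ v5
  v5 = 0 | (0 + 0) has moves ·
Executing cc from P (initial set {u0}):
  after c @ step 1: {u2}
  after c @ step 2: {u5}
  P completes σ.
Executing cc from Q (initial set {v0}):
  after c @ step 1: {v2}
  after c @ step 2: ∅ (Q stuck)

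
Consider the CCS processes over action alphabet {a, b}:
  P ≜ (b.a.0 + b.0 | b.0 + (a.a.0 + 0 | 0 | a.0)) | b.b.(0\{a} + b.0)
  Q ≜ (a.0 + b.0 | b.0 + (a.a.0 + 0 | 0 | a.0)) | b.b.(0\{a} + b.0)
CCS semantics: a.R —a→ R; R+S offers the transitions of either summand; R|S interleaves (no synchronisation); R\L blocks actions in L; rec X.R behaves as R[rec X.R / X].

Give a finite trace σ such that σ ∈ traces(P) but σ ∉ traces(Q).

Reachable graph of P (28 states):
  p0 = (b.a.0 + b.0 | b.0 + (a.a.0 + 0 | 0 | a.0)) | b.b.(0\{a} + b.0) → =a=> p1, =a=> p2, =b=> p2, =b=> p3, =b=> p4, =b=> p5
  p1 = 0 | 0 | 0 | b.b.(0\{a} + b.0) → =b=> p6
  p2 = a.0 | b.b.(0\{a} + b.0) → =a=> p7, =b=> p8
  p3 = (b.a.0 + b.0 | b.0 + (a.a.0 + 0 | 0 | a.0)) | b.(0\{a} + b.0) → =a=> p6, =a=> p8, =b=> p10, =b=> p11, =b=> p8, =b=> p9
  p4 = 0 | b.0 | b.b.(0\{a} + b.0) → =b=> p10, =b=> p12
  p5 = b.0 | 0 | b.b.(0\{a} + b.0) → =b=> p11, =b=> p12
  p6 = 0 | 0 | 0 | b.(0\{a} + b.0) → =b=> p13
  p7 = 0 | b.b.(0\{a} + b.0) → =b=> p14
  p8 = a.0 | b.(0\{a} + b.0) → =a=> p14, =b=> p15
  p9 = (b.a.0 + b.0 | b.0 + (a.a.0 + 0 | 0 | a.0)) | (0\{a} + b.0) → =a=> p13, =a=> p15, =b=> p15, =b=> p16, =b=> p17, =b=> p18
  p10 = 0 | b.0 | b.(0\{a} + b.0) → =b=> p17, =b=> p19
  p11 = b.0 | 0 | b.(0\{a} + b.0) → =b=> p18, =b=> p19
  p12 = 0 | 0 | b.b.(0\{a} + b.0) → =b=> p19
  p13 = 0 | 0 | 0 | (0\{a} + b.0) → =b=> p20
  p14 = 0 | b.(0\{a} + b.0) → =b=> p21
  p15 = a.0 | (0\{a} + b.0) → =a=> p21, =b=> p22
  p16 = (b.a.0 + b.0 | b.0 + (a.a.0 + 0 | 0 | a.0)) | 0 → =a=> p20, =a=> p22, =b=> p22, =b=> p23, =b=> p24
  p17 = 0 | b.0 | (0\{a} + b.0) → =b=> p23, =b=> p25
  p18 = b.0 | 0 | (0\{a} + b.0) → =b=> p24, =b=> p25
  p19 = 0 | 0 | b.(0\{a} + b.0) → =b=> p25
  p20 = 0 | 0 | 0 | 0 → deadlocked
  p21 = 0 | (0\{a} + b.0) → =b=> p26
  p22 = a.0 | 0 → =a=> p26
  p23 = 0 | b.0 | 0 → =b=> p27
  p24 = b.0 | 0 | 0 → =b=> p27
  p25 = 0 | 0 | (0\{a} + b.0) → =b=> p27
  p26 = 0 | 0 → deadlocked
  p27 = 0 | 0 | 0 → deadlocked
Reachable graph of Q (28 states):
  q0 = (a.0 + b.0 | b.0 + (a.a.0 + 0 | 0 | a.0)) | b.b.(0\{a} + b.0) → =a=> q1, =a=> q2, =a=> q3, =b=> q4, =b=> q5, =b=> q6
  q1 = 0 | 0 | 0 | b.b.(0\{a} + b.0) → =b=> q7
  q2 = 0 | b.b.(0\{a} + b.0) → =b=> q8
  q3 = a.0 | b.b.(0\{a} + b.0) → =a=> q2, =b=> q9
  q4 = (a.0 + b.0 | b.0 + (a.a.0 + 0 | 0 | a.0)) | b.(0\{a} + b.0) → =a=> q7, =a=> q8, =a=> q9, =b=> q10, =b=> q11, =b=> q12
  q5 = 0 | b.0 | b.b.(0\{a} + b.0) → =b=> q11, =b=> q13
  q6 = b.0 | 0 | b.b.(0\{a} + b.0) → =b=> q12, =b=> q13
  q7 = 0 | 0 | 0 | b.(0\{a} + b.0) → =b=> q14
  q8 = 0 | b.(0\{a} + b.0) → =b=> q15
  q9 = a.0 | b.(0\{a} + b.0) → =a=> q8, =b=> q16
  q10 = (a.0 + b.0 | b.0 + (a.a.0 + 0 | 0 | a.0)) | (0\{a} + b.0) → =a=> q14, =a=> q15, =a=> q16, =b=> q17, =b=> q18, =b=> q19
  q11 = 0 | b.0 | b.(0\{a} + b.0) → =b=> q18, =b=> q20
  q12 = b.0 | 0 | b.(0\{a} + b.0) → =b=> q19, =b=> q20
  q13 = 0 | 0 | b.b.(0\{a} + b.0) → =b=> q20
  q14 = 0 | 0 | 0 | (0\{a} + b.0) → =b=> q21
  q15 = 0 | (0\{a} + b.0) → =b=> q22
  q16 = a.0 | (0\{a} + b.0) → =a=> q15, =b=> q23
  q17 = (a.0 + b.0 | b.0 + (a.a.0 + 0 | 0 | a.0)) | 0 → =a=> q21, =a=> q22, =a=> q23, =b=> q24, =b=> q25
  q18 = 0 | b.0 | (0\{a} + b.0) → =b=> q24, =b=> q26
  q19 = b.0 | 0 | (0\{a} + b.0) → =b=> q25, =b=> q26
  q20 = 0 | 0 | b.(0\{a} + b.0) → =b=> q26
  q21 = 0 | 0 | 0 | 0 → deadlocked
  q22 = 0 | 0 → deadlocked
  q23 = a.0 | 0 → =a=> q22
  q24 = 0 | b.0 | 0 → =b=> q27
  q25 = b.0 | 0 | 0 → =b=> q27
  q26 = 0 | 0 | (0\{a} + b.0) → =b=> q27
  q27 = 0 | 0 | 0 → deadlocked
Trace ⟨bbbba⟩ through P, begin at {p0}:
  after b @ step 1: {p2, p3, p4, p5}
  after b @ step 2: {p10, p11, p12, p8, p9}
  after b @ step 3: {p15, p16, p17, p18, p19}
  after b @ step 4: {p22, p23, p24, p25}
  after a @ step 5: {p26}
  ✓ P
Trace ⟨bbbba⟩ through Q, begin at {q0}:
  after b @ step 1: {q4, q5, q6}
  after b @ step 2: {q10, q11, q12, q13}
  after b @ step 3: {q17, q18, q19, q20}
  after b @ step 4: {q24, q25, q26}
  after a @ step 5: ∅ (Q stuck)

bbbba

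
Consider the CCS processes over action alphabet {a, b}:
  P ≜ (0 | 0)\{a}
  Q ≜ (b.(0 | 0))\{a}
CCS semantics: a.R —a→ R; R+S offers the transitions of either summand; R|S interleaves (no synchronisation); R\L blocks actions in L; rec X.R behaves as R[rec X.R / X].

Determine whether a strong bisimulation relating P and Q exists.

not bisimilar

Reachable graph of P (1 states):
  p0 = (0 | 0)\{a} → stopped
Reachable graph of Q (2 states):
  q0 = (b.(0 | 0))\{a} → =b=> q1
  q1 = (0 | 0)\{a} → stopped
Bisimilarity quotient blocks:
  B0 = {p0, q1}
  B1 = {q0}
p0 ∈ B0, q0 ∈ B1 → different blocks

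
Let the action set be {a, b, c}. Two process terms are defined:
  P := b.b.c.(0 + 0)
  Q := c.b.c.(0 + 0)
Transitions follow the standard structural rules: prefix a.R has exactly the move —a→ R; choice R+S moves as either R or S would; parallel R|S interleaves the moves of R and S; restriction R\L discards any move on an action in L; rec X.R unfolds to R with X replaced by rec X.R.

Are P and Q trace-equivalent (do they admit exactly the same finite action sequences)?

NO — witness ⟨b⟩

Reachable graph of P (4 states):
  s0 = b.b.c.(0 + 0) → =b=> s1
  s1 = b.c.(0 + 0) → =b=> s2
  s2 = c.(0 + 0) → =c=> s3
  s3 = 0 + 0 → deadlocked
Reachable graph of Q (4 states):
  t0 = c.b.c.(0 + 0) → =c=> t1
  t1 = b.c.(0 + 0) → =b=> t2
  t2 = c.(0 + 0) → =c=> t3
  t3 = 0 + 0 → deadlocked
Executing b from P (initial set {s0}):
  step 1 (b): {s1}
  — P admits the full trace.
Executing b from Q (initial set {t0}):
  step 1 (b): ∅ (Q stuck)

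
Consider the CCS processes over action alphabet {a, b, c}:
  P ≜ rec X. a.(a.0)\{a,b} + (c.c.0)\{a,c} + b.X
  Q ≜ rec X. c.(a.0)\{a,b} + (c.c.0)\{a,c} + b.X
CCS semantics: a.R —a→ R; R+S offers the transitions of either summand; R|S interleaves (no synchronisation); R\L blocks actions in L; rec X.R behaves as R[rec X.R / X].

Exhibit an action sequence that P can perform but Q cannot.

Reachable graph of P (2 states):
  s0 = rec X. a.(a.0)\{a,b} + (c.c.0)\{a,c} + b.X → ··a··> s1, ··b··> s0
  s1 = (a.0)\{a,b} → deadlocked
Reachable graph of Q (2 states):
  t0 = rec X. c.(a.0)\{a,b} + (c.c.0)\{a,c} + b.X → ··b··> t0, ··c··> t1
  t1 = (a.0)\{a,b} → deadlocked
Trace ⟨a⟩ through P, begin at {s0}:
  after a @ step 1: {s1}
  — P admits the full trace.
Trace ⟨a⟩ through Q, begin at {t0}:
  after a @ step 1: ∅ (Q stuck)

a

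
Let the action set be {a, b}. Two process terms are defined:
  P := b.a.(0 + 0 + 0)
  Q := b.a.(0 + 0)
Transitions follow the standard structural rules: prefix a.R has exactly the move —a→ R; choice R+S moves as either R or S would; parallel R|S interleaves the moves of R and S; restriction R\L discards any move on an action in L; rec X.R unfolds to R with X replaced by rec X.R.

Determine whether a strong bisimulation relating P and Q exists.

P's transition system — 3 states:
  m0 = b.a.(0 + 0 + 0) | --b--▸ m1
  m1 = a.(0 + 0 + 0) | --a--▸ m2
  m2 = 0 + 0 + 0 | ·
Q's transition system — 3 states:
  n0 = b.a.(0 + 0) | --b--▸ n1
  n1 = a.(0 + 0) | --a--▸ n2
  n2 = 0 + 0 | ·
Coarsest stable partition (strong bisimilarity classes):
  B0 = {m0, n0}
  B1 = {m1, n1}
  B2 = {m2, n2}
m0 ∈ B0, n0 ∈ B0 → same block

P ~ Q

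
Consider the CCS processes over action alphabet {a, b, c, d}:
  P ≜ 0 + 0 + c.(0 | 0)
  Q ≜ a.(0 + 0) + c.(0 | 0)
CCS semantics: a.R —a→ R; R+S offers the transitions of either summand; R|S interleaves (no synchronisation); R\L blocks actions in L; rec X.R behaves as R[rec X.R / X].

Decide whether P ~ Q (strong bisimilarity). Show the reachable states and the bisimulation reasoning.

Reachable graph of P (2 states):
  p0 = 0 + 0 + c.(0 | 0) :: -c-> p1
  p1 = 0 | 0 :: stopped
Reachable graph of Q (3 states):
  q0 = a.(0 + 0) + c.(0 | 0) :: -a-> q1, -c-> q2
  q1 = 0 + 0 :: stopped
  q2 = 0 | 0 :: stopped
Coarsest stable partition (strong bisimilarity classes):
  B0 = {p0}
  B1 = {p1, q1, q2}
  B2 = {q0}
p0 ∈ B0, q0 ∈ B2 → different blocks

not bisimilar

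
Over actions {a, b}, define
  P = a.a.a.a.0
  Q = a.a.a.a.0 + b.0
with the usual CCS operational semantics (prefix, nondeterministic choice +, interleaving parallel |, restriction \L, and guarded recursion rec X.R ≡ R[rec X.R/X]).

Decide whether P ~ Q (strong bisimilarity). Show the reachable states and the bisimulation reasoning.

LTS(P): 5 reachable states
  m0 = a.a.a.a.0 :: -a-> m1
  m1 = a.a.a.0 :: -a-> m2
  m2 = a.a.0 :: -a-> m3
  m3 = a.0 :: -a-> m4
  m4 = 0 :: (no moves)
LTS(Q): 5 reachable states
  n0 = a.a.a.a.0 + b.0 :: -a-> n1, -b-> n2
  n1 = a.a.a.0 :: -a-> n3
  n2 = 0 :: (no moves)
  n3 = a.a.0 :: -a-> n4
  n4 = a.0 :: -a-> n2
Partition-refinement fixed point:
  B0 = {m0}
  B1 = {m1, n1}
  B2 = {m2, n3}
  B3 = {m3, n4}
  B4 = {m4, n2}
  B5 = {n0}
m0 ∈ B0, n0 ∈ B5 → different blocks

NO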